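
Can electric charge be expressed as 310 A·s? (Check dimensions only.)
Yes

electric charge has SI base units: A * s
A·s reduces to the same SI base units, so it is a valid unit for electric charge.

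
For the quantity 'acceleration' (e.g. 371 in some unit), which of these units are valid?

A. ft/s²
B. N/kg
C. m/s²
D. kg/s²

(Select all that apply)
A, B, C

acceleration has SI base units: m / s^2

Checking each option against m / s^2:
  A. ft/s²: ✓ matches
  B. N/kg: ✓ matches
  C. m/s²: ✓ matches
  D. kg/s²: ✗ does not match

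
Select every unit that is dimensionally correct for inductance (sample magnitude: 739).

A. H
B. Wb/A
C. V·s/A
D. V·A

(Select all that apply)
A, B, C

inductance has SI base units: kg * m^2 / (A^2 * s^2)

Checking each option against kg * m^2 / (A^2 * s^2):
  A. H: ✓ matches
  B. Wb/A: ✓ matches
  C. V·s/A: ✓ matches
  D. V·A: ✗ does not match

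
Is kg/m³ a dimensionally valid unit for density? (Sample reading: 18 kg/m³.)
Yes

density has SI base units: kg / m^3
kg/m³ reduces to the same SI base units, so it is a valid unit for density.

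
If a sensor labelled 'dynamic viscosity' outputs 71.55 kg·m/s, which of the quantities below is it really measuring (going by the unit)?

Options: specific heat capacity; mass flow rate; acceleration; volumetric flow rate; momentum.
momentum

dynamic viscosity should have units dimensionally equivalent to kg / (m * s) (e.g. Pa·s).
The given unit 'kg·m/s' reduces to kg * m / s. Of the listed options, that is the dimensionality of momentum.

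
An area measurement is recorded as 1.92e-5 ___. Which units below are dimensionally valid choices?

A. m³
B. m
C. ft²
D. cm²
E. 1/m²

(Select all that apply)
C, D

area has SI base units: m^2

Checking each option against m^2:
  A. m³: ✗ does not match
  B. m: ✗ does not match
  C. ft²: ✓ matches
  D. cm²: ✓ matches
  E. 1/m²: ✗ does not match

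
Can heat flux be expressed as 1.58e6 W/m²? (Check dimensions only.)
Yes

heat flux has SI base units: kg / s^3
W/m² reduces to the same SI base units, so it is a valid unit for heat flux.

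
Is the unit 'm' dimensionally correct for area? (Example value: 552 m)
No

area has SI base units: m^2
m does NOT reduce to m^2; a valid unit for area would be e.g. m².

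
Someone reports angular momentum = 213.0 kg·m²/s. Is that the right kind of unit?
Yes

angular momentum has SI base units: kg * m^2 / s
kg·m²/s reduces to the same SI base units, so it is a valid unit for angular momentum.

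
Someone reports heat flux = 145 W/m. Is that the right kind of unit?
No

heat flux has SI base units: kg / s^3
W/m does NOT reduce to kg / s^3; a valid unit for heat flux would be e.g. W/m².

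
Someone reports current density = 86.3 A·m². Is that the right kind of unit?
No

current density has SI base units: A / m^2
A·m² does NOT reduce to A / m^2; a valid unit for current density would be e.g. A/m².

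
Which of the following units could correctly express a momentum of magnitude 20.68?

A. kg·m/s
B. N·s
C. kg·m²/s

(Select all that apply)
A, B

momentum has SI base units: kg * m / s

Checking each option against kg * m / s:
  A. kg·m/s: ✓ matches
  B. N·s: ✓ matches
  C. kg·m²/s: ✗ does not match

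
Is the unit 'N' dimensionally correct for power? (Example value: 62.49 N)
No

power has SI base units: kg * m^2 / s^3
N does NOT reduce to kg * m^2 / s^3; a valid unit for power would be e.g. W.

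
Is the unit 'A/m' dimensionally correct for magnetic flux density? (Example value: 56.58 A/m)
No

magnetic flux density has SI base units: kg / (A * s^2)
A/m does NOT reduce to kg / (A * s^2); a valid unit for magnetic flux density would be e.g. T.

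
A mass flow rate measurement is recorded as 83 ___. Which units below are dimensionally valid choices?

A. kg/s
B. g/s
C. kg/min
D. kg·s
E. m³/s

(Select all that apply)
A, B, C

mass flow rate has SI base units: kg / s

Checking each option against kg / s:
  A. kg/s: ✓ matches
  B. g/s: ✓ matches
  C. kg/min: ✓ matches
  D. kg·s: ✗ does not match
  E. m³/s: ✗ does not match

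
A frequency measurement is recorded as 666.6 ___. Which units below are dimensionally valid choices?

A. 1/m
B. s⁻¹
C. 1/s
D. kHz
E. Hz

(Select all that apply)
B, C, D, E

frequency has SI base units: 1 / s

Checking each option against 1 / s:
  A. 1/m: ✗ does not match
  B. s⁻¹: ✓ matches
  C. 1/s: ✓ matches
  D. kHz: ✓ matches
  E. Hz: ✓ matches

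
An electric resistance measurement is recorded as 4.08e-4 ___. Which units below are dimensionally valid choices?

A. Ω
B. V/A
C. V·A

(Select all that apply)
A, B

electric resistance has SI base units: kg * m^2 / (A^2 * s^3)

Checking each option against kg * m^2 / (A^2 * s^3):
  A. Ω: ✓ matches
  B. V/A: ✓ matches
  C. V·A: ✗ does not match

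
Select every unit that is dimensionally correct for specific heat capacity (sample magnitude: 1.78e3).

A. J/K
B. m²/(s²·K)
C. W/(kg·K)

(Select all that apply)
B

specific heat capacity has SI base units: m^2 / (s^2 * K)

Checking each option against m^2 / (s^2 * K):
  A. J/K: ✗ does not match
  B. m²/(s²·K): ✓ matches
  C. W/(kg·K): ✗ does not match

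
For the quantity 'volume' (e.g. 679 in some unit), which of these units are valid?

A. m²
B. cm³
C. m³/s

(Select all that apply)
B

volume has SI base units: m^3

Checking each option against m^3:
  A. m²: ✗ does not match
  B. cm³: ✓ matches
  C. m³/s: ✗ does not match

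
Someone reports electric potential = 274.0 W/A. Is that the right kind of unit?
Yes

electric potential has SI base units: kg * m^2 / (A * s^3)
W/A reduces to the same SI base units, so it is a valid unit for electric potential.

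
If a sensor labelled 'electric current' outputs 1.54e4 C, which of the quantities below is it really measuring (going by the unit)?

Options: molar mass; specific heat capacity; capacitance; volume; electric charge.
electric charge

electric current should have units dimensionally equivalent to A (e.g. A).
The given unit 'C' reduces to A * s. Of the listed options, that is the dimensionality of electric charge.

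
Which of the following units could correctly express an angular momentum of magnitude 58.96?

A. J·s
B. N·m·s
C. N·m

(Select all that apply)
A, B

angular momentum has SI base units: kg * m^2 / s

Checking each option against kg * m^2 / s:
  A. J·s: ✓ matches
  B. N·m·s: ✓ matches
  C. N·m: ✗ does not match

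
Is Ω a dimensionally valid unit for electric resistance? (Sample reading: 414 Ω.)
Yes

electric resistance has SI base units: kg * m^2 / (A^2 * s^3)
Ω reduces to the same SI base units, so it is a valid unit for electric resistance.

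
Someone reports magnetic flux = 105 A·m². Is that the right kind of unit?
No

magnetic flux has SI base units: kg * m^2 / (A * s^2)
A·m² does NOT reduce to kg * m^2 / (A * s^2); a valid unit for magnetic flux would be e.g. Wb.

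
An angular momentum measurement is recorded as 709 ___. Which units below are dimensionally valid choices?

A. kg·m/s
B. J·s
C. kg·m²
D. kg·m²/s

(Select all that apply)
B, D

angular momentum has SI base units: kg * m^2 / s

Checking each option against kg * m^2 / s:
  A. kg·m/s: ✗ does not match
  B. J·s: ✓ matches
  C. kg·m²: ✗ does not match
  D. kg·m²/s: ✓ matches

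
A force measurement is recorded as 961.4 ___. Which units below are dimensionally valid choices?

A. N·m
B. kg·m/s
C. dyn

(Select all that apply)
C

force has SI base units: kg * m / s^2

Checking each option against kg * m / s^2:
  A. N·m: ✗ does not match
  B. kg·m/s: ✗ does not match
  C. dyn: ✓ matches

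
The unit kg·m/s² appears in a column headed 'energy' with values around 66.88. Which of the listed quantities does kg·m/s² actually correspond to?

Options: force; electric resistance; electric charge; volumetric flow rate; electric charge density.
force

energy should have units dimensionally equivalent to kg * m^2 / s^2 (e.g. J).
The given unit 'kg·m/s²' reduces to kg * m / s^2. Of the listed options, that is the dimensionality of force.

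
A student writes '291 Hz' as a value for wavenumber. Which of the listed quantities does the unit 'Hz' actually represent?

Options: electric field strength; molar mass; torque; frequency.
frequency

wavenumber should have units dimensionally equivalent to 1 / m (e.g. 1/m).
The given unit 'Hz' reduces to 1 / s. Of the listed options, that is the dimensionality of frequency.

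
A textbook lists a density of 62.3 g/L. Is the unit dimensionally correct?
Yes

density has SI base units: kg / m^3
g/L reduces to the same SI base units, so it is a valid unit for density.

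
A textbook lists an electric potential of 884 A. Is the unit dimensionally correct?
No

electric potential has SI base units: kg * m^2 / (A * s^3)
A does NOT reduce to kg * m^2 / (A * s^3); a valid unit for electric potential would be e.g. V.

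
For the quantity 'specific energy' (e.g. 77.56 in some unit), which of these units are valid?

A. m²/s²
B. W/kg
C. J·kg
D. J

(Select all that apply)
A

specific energy has SI base units: m^2 / s^2

Checking each option against m^2 / s^2:
  A. m²/s²: ✓ matches
  B. W/kg: ✗ does not match
  C. J·kg: ✗ does not match
  D. J: ✗ does not match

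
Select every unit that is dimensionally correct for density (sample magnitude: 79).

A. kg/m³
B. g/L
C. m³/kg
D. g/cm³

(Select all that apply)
A, B, D

density has SI base units: kg / m^3

Checking each option against kg / m^3:
  A. kg/m³: ✓ matches
  B. g/L: ✓ matches
  C. m³/kg: ✗ does not match
  D. g/cm³: ✓ matches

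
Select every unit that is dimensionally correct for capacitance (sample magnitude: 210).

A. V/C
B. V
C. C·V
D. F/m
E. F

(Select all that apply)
E

capacitance has SI base units: A^2 * s^4 / (kg * m^2)

Checking each option against A^2 * s^4 / (kg * m^2):
  A. V/C: ✗ does not match
  B. V: ✗ does not match
  C. C·V: ✗ does not match
  D. F/m: ✗ does not match
  E. F: ✓ matches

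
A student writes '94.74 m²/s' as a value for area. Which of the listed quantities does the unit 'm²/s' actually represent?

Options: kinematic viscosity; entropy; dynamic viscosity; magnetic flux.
kinematic viscosity

area should have units dimensionally equivalent to m^2 (e.g. m²).
The given unit 'm²/s' reduces to m^2 / s. Of the listed options, that is the dimensionality of kinematic viscosity.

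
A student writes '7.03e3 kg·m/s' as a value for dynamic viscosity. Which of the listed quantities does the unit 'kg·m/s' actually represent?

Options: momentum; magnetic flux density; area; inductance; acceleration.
momentum

dynamic viscosity should have units dimensionally equivalent to kg / (m * s) (e.g. Pa·s).
The given unit 'kg·m/s' reduces to kg * m / s. Of the listed options, that is the dimensionality of momentum.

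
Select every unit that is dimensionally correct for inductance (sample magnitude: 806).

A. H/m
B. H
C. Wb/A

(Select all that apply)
B, C

inductance has SI base units: kg * m^2 / (A^2 * s^2)

Checking each option against kg * m^2 / (A^2 * s^2):
  A. H/m: ✗ does not match
  B. H: ✓ matches
  C. Wb/A: ✓ matches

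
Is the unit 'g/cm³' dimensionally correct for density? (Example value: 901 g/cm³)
Yes

density has SI base units: kg / m^3
g/cm³ reduces to the same SI base units, so it is a valid unit for density.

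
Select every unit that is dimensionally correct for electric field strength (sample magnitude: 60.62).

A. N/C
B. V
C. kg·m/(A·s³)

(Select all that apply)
A, C

electric field strength has SI base units: kg * m / (A * s^3)

Checking each option against kg * m / (A * s^3):
  A. N/C: ✓ matches
  B. V: ✗ does not match
  C. kg·m/(A·s³): ✓ matches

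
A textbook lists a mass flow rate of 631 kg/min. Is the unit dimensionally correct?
Yes

mass flow rate has SI base units: kg / s
kg/min reduces to the same SI base units, so it is a valid unit for mass flow rate.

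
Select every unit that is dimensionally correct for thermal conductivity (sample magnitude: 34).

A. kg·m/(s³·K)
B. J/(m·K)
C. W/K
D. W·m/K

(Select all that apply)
A

thermal conductivity has SI base units: kg * m / (s^3 * K)

Checking each option against kg * m / (s^3 * K):
  A. kg·m/(s³·K): ✓ matches
  B. J/(m·K): ✗ does not match
  C. W/K: ✗ does not match
  D. W·m/K: ✗ does not match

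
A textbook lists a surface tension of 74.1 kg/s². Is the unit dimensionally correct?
Yes

surface tension has SI base units: kg / s^2
kg/s² reduces to the same SI base units, so it is a valid unit for surface tension.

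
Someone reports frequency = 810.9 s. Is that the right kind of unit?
No

frequency has SI base units: 1 / s
s does NOT reduce to 1 / s; a valid unit for frequency would be e.g. Hz.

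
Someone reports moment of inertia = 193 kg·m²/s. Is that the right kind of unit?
No

moment of inertia has SI base units: kg * m^2
kg·m²/s does NOT reduce to kg * m^2; a valid unit for moment of inertia would be e.g. kg·m².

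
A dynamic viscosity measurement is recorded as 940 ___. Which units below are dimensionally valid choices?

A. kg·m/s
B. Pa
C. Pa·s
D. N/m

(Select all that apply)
C

dynamic viscosity has SI base units: kg / (m * s)

Checking each option against kg / (m * s):
  A. kg·m/s: ✗ does not match
  B. Pa: ✗ does not match
  C. Pa·s: ✓ matches
  D. N/m: ✗ does not match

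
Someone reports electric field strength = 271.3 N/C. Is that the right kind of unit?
Yes

electric field strength has SI base units: kg * m / (A * s^3)
N/C reduces to the same SI base units, so it is a valid unit for electric field strength.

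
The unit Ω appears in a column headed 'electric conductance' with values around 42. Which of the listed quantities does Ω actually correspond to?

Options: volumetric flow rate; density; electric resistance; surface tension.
electric resistance

electric conductance should have units dimensionally equivalent to A^2 * s^3 / (kg * m^2) (e.g. S).
The given unit 'Ω' reduces to kg * m^2 / (A^2 * s^3). Of the listed options, that is the dimensionality of electric resistance.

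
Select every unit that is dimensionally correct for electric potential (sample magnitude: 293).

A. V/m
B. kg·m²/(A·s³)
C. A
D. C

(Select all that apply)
B

electric potential has SI base units: kg * m^2 / (A * s^3)

Checking each option against kg * m^2 / (A * s^3):
  A. V/m: ✗ does not match
  B. kg·m²/(A·s³): ✓ matches
  C. A: ✗ does not match
  D. C: ✗ does not match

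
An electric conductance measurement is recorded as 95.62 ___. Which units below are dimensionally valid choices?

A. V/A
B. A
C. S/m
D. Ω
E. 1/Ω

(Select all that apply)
E

electric conductance has SI base units: A^2 * s^3 / (kg * m^2)

Checking each option against A^2 * s^3 / (kg * m^2):
  A. V/A: ✗ does not match
  B. A: ✗ does not match
  C. S/m: ✗ does not match
  D. Ω: ✗ does not match
  E. 1/Ω: ✓ matches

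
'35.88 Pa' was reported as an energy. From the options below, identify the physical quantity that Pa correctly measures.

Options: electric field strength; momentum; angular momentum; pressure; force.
pressure

energy should have units dimensionally equivalent to kg * m^2 / s^2 (e.g. J).
The given unit 'Pa' reduces to kg / (m * s^2). Of the listed options, that is the dimensionality of pressure.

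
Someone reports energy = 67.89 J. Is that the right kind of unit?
Yes

energy has SI base units: kg * m^2 / s^2
J reduces to the same SI base units, so it is a valid unit for energy.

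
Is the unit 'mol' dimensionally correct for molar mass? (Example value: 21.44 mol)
No

molar mass has SI base units: kg / mol
mol does NOT reduce to kg / mol; a valid unit for molar mass would be e.g. kg/mol.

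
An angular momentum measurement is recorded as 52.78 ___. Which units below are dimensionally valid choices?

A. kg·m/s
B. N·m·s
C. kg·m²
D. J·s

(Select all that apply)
B, D

angular momentum has SI base units: kg * m^2 / s

Checking each option against kg * m^2 / s:
  A. kg·m/s: ✗ does not match
  B. N·m·s: ✓ matches
  C. kg·m²: ✗ does not match
  D. J·s: ✓ matches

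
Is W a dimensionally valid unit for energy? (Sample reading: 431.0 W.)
No

energy has SI base units: kg * m^2 / s^2
W does NOT reduce to kg * m^2 / s^2; a valid unit for energy would be e.g. J.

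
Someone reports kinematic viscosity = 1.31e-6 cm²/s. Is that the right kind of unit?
Yes

kinematic viscosity has SI base units: m^2 / s
cm²/s reduces to the same SI base units, so it is a valid unit for kinematic viscosity.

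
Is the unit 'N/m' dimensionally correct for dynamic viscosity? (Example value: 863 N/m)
No

dynamic viscosity has SI base units: kg / (m * s)
N/m does NOT reduce to kg / (m * s); a valid unit for dynamic viscosity would be e.g. Pa·s.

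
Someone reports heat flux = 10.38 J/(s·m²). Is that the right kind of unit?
Yes

heat flux has SI base units: kg / s^3
J/(s·m²) reduces to the same SI base units, so it is a valid unit for heat flux.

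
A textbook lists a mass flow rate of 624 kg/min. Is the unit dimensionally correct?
Yes

mass flow rate has SI base units: kg / s
kg/min reduces to the same SI base units, so it is a valid unit for mass flow rate.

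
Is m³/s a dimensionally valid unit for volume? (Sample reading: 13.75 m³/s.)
No

volume has SI base units: m^3
m³/s does NOT reduce to m^3; a valid unit for volume would be e.g. m³.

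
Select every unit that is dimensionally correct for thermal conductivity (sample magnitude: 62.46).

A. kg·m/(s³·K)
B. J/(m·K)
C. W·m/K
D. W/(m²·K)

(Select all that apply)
A

thermal conductivity has SI base units: kg * m / (s^3 * K)

Checking each option against kg * m / (s^3 * K):
  A. kg·m/(s³·K): ✓ matches
  B. J/(m·K): ✗ does not match
  C. W·m/K: ✗ does not match
  D. W/(m²·K): ✗ does not match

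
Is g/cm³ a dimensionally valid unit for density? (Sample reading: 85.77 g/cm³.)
Yes

density has SI base units: kg / m^3
g/cm³ reduces to the same SI base units, so it is a valid unit for density.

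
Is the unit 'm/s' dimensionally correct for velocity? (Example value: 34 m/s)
Yes

velocity has SI base units: m / s
m/s reduces to the same SI base units, so it is a valid unit for velocity.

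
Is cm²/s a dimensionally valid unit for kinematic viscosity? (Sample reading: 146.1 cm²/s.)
Yes

kinematic viscosity has SI base units: m^2 / s
cm²/s reduces to the same SI base units, so it is a valid unit for kinematic viscosity.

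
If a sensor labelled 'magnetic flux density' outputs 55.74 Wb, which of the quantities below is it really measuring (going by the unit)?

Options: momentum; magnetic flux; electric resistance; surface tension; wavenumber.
magnetic flux

magnetic flux density should have units dimensionally equivalent to kg / (A * s^2) (e.g. T).
The given unit 'Wb' reduces to kg * m^2 / (A * s^2). Of the listed options, that is the dimensionality of magnetic flux.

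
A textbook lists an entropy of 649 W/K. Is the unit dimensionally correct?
No

entropy has SI base units: kg * m^2 / (s^2 * K)
W/K does NOT reduce to kg * m^2 / (s^2 * K); a valid unit for entropy would be e.g. J/K.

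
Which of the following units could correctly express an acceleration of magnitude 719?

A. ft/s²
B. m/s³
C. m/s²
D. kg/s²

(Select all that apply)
A, C

acceleration has SI base units: m / s^2

Checking each option against m / s^2:
  A. ft/s²: ✓ matches
  B. m/s³: ✗ does not match
  C. m/s²: ✓ matches
  D. kg/s²: ✗ does not match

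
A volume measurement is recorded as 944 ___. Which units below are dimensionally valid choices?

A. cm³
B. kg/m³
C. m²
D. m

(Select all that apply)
A

volume has SI base units: m^3

Checking each option against m^3:
  A. cm³: ✓ matches
  B. kg/m³: ✗ does not match
  C. m²: ✗ does not match
  D. m: ✗ does not match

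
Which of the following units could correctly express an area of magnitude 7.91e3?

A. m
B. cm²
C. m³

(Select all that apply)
B

area has SI base units: m^2

Checking each option against m^2:
  A. m: ✗ does not match
  B. cm²: ✓ matches
  C. m³: ✗ does not match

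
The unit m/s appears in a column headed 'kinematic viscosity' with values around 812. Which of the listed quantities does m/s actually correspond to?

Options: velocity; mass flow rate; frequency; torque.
velocity

kinematic viscosity should have units dimensionally equivalent to m^2 / s (e.g. m²/s).
The given unit 'm/s' reduces to m / s. Of the listed options, that is the dimensionality of velocity.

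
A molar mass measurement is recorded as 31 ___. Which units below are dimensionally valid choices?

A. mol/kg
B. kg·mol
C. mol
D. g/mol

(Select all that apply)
D

molar mass has SI base units: kg / mol

Checking each option against kg / mol:
  A. mol/kg: ✗ does not match
  B. kg·mol: ✗ does not match
  C. mol: ✗ does not match
  D. g/mol: ✓ matches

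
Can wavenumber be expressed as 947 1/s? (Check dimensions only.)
No

wavenumber has SI base units: 1 / m
1/s does NOT reduce to 1 / m; a valid unit for wavenumber would be e.g. 1/m.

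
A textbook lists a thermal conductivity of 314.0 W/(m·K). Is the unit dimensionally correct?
Yes

thermal conductivity has SI base units: kg * m / (s^3 * K)
W/(m·K) reduces to the same SI base units, so it is a valid unit for thermal conductivity.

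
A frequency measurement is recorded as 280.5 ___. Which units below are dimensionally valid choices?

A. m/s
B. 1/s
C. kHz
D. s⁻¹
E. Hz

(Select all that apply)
B, C, D, E

frequency has SI base units: 1 / s

Checking each option against 1 / s:
  A. m/s: ✗ does not match
  B. 1/s: ✓ matches
  C. kHz: ✓ matches
  D. s⁻¹: ✓ matches
  E. Hz: ✓ matches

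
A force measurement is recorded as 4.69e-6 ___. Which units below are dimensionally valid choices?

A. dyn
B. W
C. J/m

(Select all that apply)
A, C

force has SI base units: kg * m / s^2

Checking each option against kg * m / s^2:
  A. dyn: ✓ matches
  B. W: ✗ does not match
  C. J/m: ✓ matches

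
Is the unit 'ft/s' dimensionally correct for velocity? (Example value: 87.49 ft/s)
Yes

velocity has SI base units: m / s
ft/s reduces to the same SI base units, so it is a valid unit for velocity.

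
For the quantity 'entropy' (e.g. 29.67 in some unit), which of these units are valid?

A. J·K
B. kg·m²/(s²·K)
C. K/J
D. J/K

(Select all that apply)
B, D

entropy has SI base units: kg * m^2 / (s^2 * K)

Checking each option against kg * m^2 / (s^2 * K):
  A. J·K: ✗ does not match
  B. kg·m²/(s²·K): ✓ matches
  C. K/J: ✗ does not match
  D. J/K: ✓ matches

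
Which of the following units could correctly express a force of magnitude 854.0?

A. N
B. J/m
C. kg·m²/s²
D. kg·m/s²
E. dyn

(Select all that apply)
A, B, D, E

force has SI base units: kg * m / s^2

Checking each option against kg * m / s^2:
  A. N: ✓ matches
  B. J/m: ✓ matches
  C. kg·m²/s²: ✗ does not match
  D. kg·m/s²: ✓ matches
  E. dyn: ✓ matches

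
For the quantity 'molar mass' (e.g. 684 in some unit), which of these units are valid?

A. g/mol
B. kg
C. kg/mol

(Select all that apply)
A, C

molar mass has SI base units: kg / mol

Checking each option against kg / mol:
  A. g/mol: ✓ matches
  B. kg: ✗ does not match
  C. kg/mol: ✓ matches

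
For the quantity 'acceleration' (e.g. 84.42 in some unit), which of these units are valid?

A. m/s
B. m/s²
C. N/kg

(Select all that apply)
B, C

acceleration has SI base units: m / s^2

Checking each option against m / s^2:
  A. m/s: ✗ does not match
  B. m/s²: ✓ matches
  C. N/kg: ✓ matches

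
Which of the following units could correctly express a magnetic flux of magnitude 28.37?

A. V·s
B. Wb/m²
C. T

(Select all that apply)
A

magnetic flux has SI base units: kg * m^2 / (A * s^2)

Checking each option against kg * m^2 / (A * s^2):
  A. V·s: ✓ matches
  B. Wb/m²: ✗ does not match
  C. T: ✗ does not match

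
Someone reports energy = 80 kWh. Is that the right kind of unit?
Yes

energy has SI base units: kg * m^2 / s^2
kWh reduces to the same SI base units, so it is a valid unit for energy.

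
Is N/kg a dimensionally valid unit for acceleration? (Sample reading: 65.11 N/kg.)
Yes

acceleration has SI base units: m / s^2
N/kg reduces to the same SI base units, so it is a valid unit for acceleration.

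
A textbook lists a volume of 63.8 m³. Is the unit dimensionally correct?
Yes

volume has SI base units: m^3
m³ reduces to the same SI base units, so it is a valid unit for volume.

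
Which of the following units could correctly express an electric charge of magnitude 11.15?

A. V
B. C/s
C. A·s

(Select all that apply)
C

electric charge has SI base units: A * s

Checking each option against A * s:
  A. V: ✗ does not match
  B. C/s: ✗ does not match
  C. A·s: ✓ matches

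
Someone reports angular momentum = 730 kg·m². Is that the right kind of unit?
No

angular momentum has SI base units: kg * m^2 / s
kg·m² does NOT reduce to kg * m^2 / s; a valid unit for angular momentum would be e.g. kg·m²/s.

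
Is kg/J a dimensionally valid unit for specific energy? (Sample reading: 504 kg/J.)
No

specific energy has SI base units: m^2 / s^2
kg/J does NOT reduce to m^2 / s^2; a valid unit for specific energy would be e.g. J/kg.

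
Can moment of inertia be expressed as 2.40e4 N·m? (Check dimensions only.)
No

moment of inertia has SI base units: kg * m^2
N·m does NOT reduce to kg * m^2; a valid unit for moment of inertia would be e.g. kg·m².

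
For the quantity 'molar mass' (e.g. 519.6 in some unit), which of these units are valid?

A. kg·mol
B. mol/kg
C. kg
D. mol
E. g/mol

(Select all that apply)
E

molar mass has SI base units: kg / mol

Checking each option against kg / mol:
  A. kg·mol: ✗ does not match
  B. mol/kg: ✗ does not match
  C. kg: ✗ does not match
  D. mol: ✗ does not match
  E. g/mol: ✓ matches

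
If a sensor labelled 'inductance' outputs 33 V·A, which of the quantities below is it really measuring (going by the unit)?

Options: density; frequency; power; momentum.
power

inductance should have units dimensionally equivalent to kg * m^2 / (A^2 * s^2) (e.g. H).
The given unit 'V·A' reduces to kg * m^2 / s^3. Of the listed options, that is the dimensionality of power.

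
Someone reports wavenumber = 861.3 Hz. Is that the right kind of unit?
No

wavenumber has SI base units: 1 / m
Hz does NOT reduce to 1 / m; a valid unit for wavenumber would be e.g. 1/m.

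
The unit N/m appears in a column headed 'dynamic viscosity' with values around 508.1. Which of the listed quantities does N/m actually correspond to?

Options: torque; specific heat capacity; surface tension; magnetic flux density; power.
surface tension

dynamic viscosity should have units dimensionally equivalent to kg / (m * s) (e.g. Pa·s).
The given unit 'N/m' reduces to kg / s^2. Of the listed options, that is the dimensionality of surface tension.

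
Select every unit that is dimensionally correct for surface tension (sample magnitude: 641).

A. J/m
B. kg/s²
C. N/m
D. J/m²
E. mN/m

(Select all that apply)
B, C, D, E

surface tension has SI base units: kg / s^2

Checking each option against kg / s^2:
  A. J/m: ✗ does not match
  B. kg/s²: ✓ matches
  C. N/m: ✓ matches
  D. J/m²: ✓ matches
  E. mN/m: ✓ matches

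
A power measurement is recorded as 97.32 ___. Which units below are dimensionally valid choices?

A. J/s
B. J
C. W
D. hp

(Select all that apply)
A, C, D

power has SI base units: kg * m^2 / s^3

Checking each option against kg * m^2 / s^3:
  A. J/s: ✓ matches
  B. J: ✗ does not match
  C. W: ✓ matches
  D. hp: ✓ matches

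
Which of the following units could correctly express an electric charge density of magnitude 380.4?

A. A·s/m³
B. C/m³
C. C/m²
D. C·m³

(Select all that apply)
A, B

electric charge density has SI base units: A * s / m^3

Checking each option against A * s / m^3:
  A. A·s/m³: ✓ matches
  B. C/m³: ✓ matches
  C. C/m²: ✗ does not match
  D. C·m³: ✗ does not match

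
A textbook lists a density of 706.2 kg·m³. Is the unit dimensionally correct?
No

density has SI base units: kg / m^3
kg·m³ does NOT reduce to kg / m^3; a valid unit for density would be e.g. kg/m³.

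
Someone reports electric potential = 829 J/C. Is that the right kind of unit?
Yes

electric potential has SI base units: kg * m^2 / (A * s^3)
J/C reduces to the same SI base units, so it is a valid unit for electric potential.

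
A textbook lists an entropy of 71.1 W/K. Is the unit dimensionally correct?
No

entropy has SI base units: kg * m^2 / (s^2 * K)
W/K does NOT reduce to kg * m^2 / (s^2 * K); a valid unit for entropy would be e.g. J/K.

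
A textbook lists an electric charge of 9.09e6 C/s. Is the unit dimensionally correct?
No

electric charge has SI base units: A * s
C/s does NOT reduce to A * s; a valid unit for electric charge would be e.g. C.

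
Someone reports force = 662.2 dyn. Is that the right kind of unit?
Yes

force has SI base units: kg * m / s^2
dyn reduces to the same SI base units, so it is a valid unit for force.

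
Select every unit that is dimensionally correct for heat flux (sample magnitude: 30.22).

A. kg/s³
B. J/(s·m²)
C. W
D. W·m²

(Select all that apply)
A, B

heat flux has SI base units: kg / s^3

Checking each option against kg / s^3:
  A. kg/s³: ✓ matches
  B. J/(s·m²): ✓ matches
  C. W: ✗ does not match
  D. W·m²: ✗ does not match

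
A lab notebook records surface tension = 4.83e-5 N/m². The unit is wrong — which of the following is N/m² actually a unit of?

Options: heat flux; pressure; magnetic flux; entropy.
pressure

surface tension should have units dimensionally equivalent to kg / s^2 (e.g. N/m).
The given unit 'N/m²' reduces to kg / (m * s^2). Of the listed options, that is the dimensionality of pressure.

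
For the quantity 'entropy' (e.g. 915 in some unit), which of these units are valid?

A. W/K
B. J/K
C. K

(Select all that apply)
B

entropy has SI base units: kg * m^2 / (s^2 * K)

Checking each option against kg * m^2 / (s^2 * K):
  A. W/K: ✗ does not match
  B. J/K: ✓ matches
  C. K: ✗ does not match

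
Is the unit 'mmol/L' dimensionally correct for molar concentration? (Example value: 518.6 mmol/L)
Yes

molar concentration has SI base units: mol / m^3
mmol/L reduces to the same SI base units, so it is a valid unit for molar concentration.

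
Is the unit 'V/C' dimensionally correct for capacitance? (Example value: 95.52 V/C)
No

capacitance has SI base units: A^2 * s^4 / (kg * m^2)
V/C does NOT reduce to A^2 * s^4 / (kg * m^2); a valid unit for capacitance would be e.g. F.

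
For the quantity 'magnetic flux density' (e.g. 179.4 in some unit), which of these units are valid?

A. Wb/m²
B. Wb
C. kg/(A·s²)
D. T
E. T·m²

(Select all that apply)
A, C, D

magnetic flux density has SI base units: kg / (A * s^2)

Checking each option against kg / (A * s^2):
  A. Wb/m²: ✓ matches
  B. Wb: ✗ does not match
  C. kg/(A·s²): ✓ matches
  D. T: ✓ matches
  E. T·m²: ✗ does not match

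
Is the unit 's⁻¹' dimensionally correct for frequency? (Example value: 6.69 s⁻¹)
Yes

frequency has SI base units: 1 / s
s⁻¹ reduces to the same SI base units, so it is a valid unit for frequency.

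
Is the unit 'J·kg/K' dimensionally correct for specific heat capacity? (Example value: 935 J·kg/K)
No

specific heat capacity has SI base units: m^2 / (s^2 * K)
J·kg/K does NOT reduce to m^2 / (s^2 * K); a valid unit for specific heat capacity would be e.g. J/(kg·K).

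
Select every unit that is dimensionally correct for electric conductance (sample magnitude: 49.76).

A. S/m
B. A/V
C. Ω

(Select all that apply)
B

electric conductance has SI base units: A^2 * s^3 / (kg * m^2)

Checking each option against A^2 * s^3 / (kg * m^2):
  A. S/m: ✗ does not match
  B. A/V: ✓ matches
  C. Ω: ✗ does not match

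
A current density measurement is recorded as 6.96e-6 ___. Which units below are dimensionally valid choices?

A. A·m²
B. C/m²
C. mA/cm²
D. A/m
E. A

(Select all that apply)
C

current density has SI base units: A / m^2

Checking each option against A / m^2:
  A. A·m²: ✗ does not match
  B. C/m²: ✗ does not match
  C. mA/cm²: ✓ matches
  D. A/m: ✗ does not match
  E. A: ✗ does not match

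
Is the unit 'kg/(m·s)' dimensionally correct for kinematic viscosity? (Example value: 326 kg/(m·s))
No

kinematic viscosity has SI base units: m^2 / s
kg/(m·s) does NOT reduce to m^2 / s; a valid unit for kinematic viscosity would be e.g. m²/s.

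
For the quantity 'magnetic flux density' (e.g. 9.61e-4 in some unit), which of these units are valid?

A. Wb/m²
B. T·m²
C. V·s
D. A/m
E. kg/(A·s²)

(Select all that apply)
A, E

magnetic flux density has SI base units: kg / (A * s^2)

Checking each option against kg / (A * s^2):
  A. Wb/m²: ✓ matches
  B. T·m²: ✗ does not match
  C. V·s: ✗ does not match
  D. A/m: ✗ does not match
  E. kg/(A·s²): ✓ matches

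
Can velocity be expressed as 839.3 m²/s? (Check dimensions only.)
No

velocity has SI base units: m / s
m²/s does NOT reduce to m / s; a valid unit for velocity would be e.g. m/s.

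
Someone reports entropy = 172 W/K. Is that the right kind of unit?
No

entropy has SI base units: kg * m^2 / (s^2 * K)
W/K does NOT reduce to kg * m^2 / (s^2 * K); a valid unit for entropy would be e.g. J/K.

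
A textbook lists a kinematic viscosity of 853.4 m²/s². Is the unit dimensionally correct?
No

kinematic viscosity has SI base units: m^2 / s
m²/s² does NOT reduce to m^2 / s; a valid unit for kinematic viscosity would be e.g. m²/s.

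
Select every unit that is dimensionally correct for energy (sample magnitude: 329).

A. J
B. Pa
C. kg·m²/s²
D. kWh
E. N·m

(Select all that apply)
A, C, D, E

energy has SI base units: kg * m^2 / s^2

Checking each option against kg * m^2 / s^2:
  A. J: ✓ matches
  B. Pa: ✗ does not match
  C. kg·m²/s²: ✓ matches
  D. kWh: ✓ matches
  E. N·m: ✓ matches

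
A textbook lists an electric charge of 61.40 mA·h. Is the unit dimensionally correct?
Yes

electric charge has SI base units: A * s
mA·h reduces to the same SI base units, so it is a valid unit for electric charge.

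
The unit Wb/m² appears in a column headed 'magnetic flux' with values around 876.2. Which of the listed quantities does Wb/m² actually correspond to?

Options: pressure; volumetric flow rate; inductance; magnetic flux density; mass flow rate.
magnetic flux density

magnetic flux should have units dimensionally equivalent to kg * m^2 / (A * s^2) (e.g. Wb).
The given unit 'Wb/m²' reduces to kg / (A * s^2). Of the listed options, that is the dimensionality of magnetic flux density.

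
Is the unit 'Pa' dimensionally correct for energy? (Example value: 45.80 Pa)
No

energy has SI base units: kg * m^2 / s^2
Pa does NOT reduce to kg * m^2 / s^2; a valid unit for energy would be e.g. J.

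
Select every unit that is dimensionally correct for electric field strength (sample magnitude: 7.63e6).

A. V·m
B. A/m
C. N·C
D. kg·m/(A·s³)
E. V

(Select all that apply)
D

electric field strength has SI base units: kg * m / (A * s^3)

Checking each option against kg * m / (A * s^3):
  A. V·m: ✗ does not match
  B. A/m: ✗ does not match
  C. N·C: ✗ does not match
  D. kg·m/(A·s³): ✓ matches
  E. V: ✗ does not match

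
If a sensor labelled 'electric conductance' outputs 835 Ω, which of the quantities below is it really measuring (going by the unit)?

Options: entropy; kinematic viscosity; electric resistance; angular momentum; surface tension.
electric resistance

electric conductance should have units dimensionally equivalent to A^2 * s^3 / (kg * m^2) (e.g. S).
The given unit 'Ω' reduces to kg * m^2 / (A^2 * s^3). Of the listed options, that is the dimensionality of electric resistance.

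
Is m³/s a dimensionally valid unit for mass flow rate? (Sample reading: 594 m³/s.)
No

mass flow rate has SI base units: kg / s
m³/s does NOT reduce to kg / s; a valid unit for mass flow rate would be e.g. kg/s.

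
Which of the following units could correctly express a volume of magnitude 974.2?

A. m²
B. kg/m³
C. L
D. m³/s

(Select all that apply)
C

volume has SI base units: m^3

Checking each option against m^3:
  A. m²: ✗ does not match
  B. kg/m³: ✗ does not match
  C. L: ✓ matches
  D. m³/s: ✗ does not match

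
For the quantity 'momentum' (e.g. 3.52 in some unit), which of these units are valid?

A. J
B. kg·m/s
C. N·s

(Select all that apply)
B, C

momentum has SI base units: kg * m / s

Checking each option against kg * m / s:
  A. J: ✗ does not match
  B. kg·m/s: ✓ matches
  C. N·s: ✓ matches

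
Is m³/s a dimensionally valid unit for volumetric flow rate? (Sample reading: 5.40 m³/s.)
Yes

volumetric flow rate has SI base units: m^3 / s
m³/s reduces to the same SI base units, so it is a valid unit for volumetric flow rate.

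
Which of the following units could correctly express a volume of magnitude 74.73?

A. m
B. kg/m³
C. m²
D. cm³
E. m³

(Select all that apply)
D, E

volume has SI base units: m^3

Checking each option against m^3:
  A. m: ✗ does not match
  B. kg/m³: ✗ does not match
  C. m²: ✗ does not match
  D. cm³: ✓ matches
  E. m³: ✓ matches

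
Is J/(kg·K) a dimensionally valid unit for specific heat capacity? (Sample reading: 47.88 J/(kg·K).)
Yes

specific heat capacity has SI base units: m^2 / (s^2 * K)
J/(kg·K) reduces to the same SI base units, so it is a valid unit for specific heat capacity.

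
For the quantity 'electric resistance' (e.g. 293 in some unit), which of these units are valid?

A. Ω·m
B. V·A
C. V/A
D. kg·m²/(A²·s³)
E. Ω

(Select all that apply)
C, D, E

electric resistance has SI base units: kg * m^2 / (A^2 * s^3)

Checking each option against kg * m^2 / (A^2 * s^3):
  A. Ω·m: ✗ does not match
  B. V·A: ✗ does not match
  C. V/A: ✓ matches
  D. kg·m²/(A²·s³): ✓ matches
  E. Ω: ✓ matches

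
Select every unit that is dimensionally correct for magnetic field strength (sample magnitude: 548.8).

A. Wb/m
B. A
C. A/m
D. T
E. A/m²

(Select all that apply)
C

magnetic field strength has SI base units: A / m

Checking each option against A / m:
  A. Wb/m: ✗ does not match
  B. A: ✗ does not match
  C. A/m: ✓ matches
  D. T: ✗ does not match
  E. A/m²: ✗ does not match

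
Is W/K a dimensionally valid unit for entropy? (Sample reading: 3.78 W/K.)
No

entropy has SI base units: kg * m^2 / (s^2 * K)
W/K does NOT reduce to kg * m^2 / (s^2 * K); a valid unit for entropy would be e.g. J/K.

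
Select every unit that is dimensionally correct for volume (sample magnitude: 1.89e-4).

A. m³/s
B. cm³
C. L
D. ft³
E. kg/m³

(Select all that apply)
B, C, D

volume has SI base units: m^3

Checking each option against m^3:
  A. m³/s: ✗ does not match
  B. cm³: ✓ matches
  C. L: ✓ matches
  D. ft³: ✓ matches
  E. kg/m³: ✗ does not match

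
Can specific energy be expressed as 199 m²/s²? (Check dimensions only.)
Yes

specific energy has SI base units: m^2 / s^2
m²/s² reduces to the same SI base units, so it is a valid unit for specific energy.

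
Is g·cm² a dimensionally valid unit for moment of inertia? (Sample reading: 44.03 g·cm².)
Yes

moment of inertia has SI base units: kg * m^2
g·cm² reduces to the same SI base units, so it is a valid unit for moment of inertia.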